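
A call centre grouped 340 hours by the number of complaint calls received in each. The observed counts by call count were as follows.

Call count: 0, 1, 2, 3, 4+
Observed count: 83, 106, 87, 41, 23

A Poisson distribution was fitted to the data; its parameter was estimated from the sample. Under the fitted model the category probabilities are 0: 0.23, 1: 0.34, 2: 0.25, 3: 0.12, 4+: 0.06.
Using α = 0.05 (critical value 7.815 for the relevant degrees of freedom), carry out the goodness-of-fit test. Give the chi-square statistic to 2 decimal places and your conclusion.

Expected counts E_i = n·p_i: 340×0.23 = 78.2, 340×0.34 = 115.6, 340×0.25 = 85, 340×0.12 = 40.8, 340×0.06 = 20.4.
cat         O        E   (O−E)²/E
0          83     78.2      0.295
1         106    115.6      0.797
2          87       85      0.047
3          41     40.8      0.001
4+         23     20.4      0.331
Sum = 1.47
df = 3. Since 1.47 < 7.815, we do not reject H₀.

1.47; do not reject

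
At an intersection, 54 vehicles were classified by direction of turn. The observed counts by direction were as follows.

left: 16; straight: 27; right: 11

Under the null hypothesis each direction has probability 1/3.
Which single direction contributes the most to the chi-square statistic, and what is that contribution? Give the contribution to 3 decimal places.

straight, 4.500

Under H₀ each category has probability 1/3, so each expected count is 54/3 = 18.
cat           O        E   (O−E)²/E
left         16       18     0.2222
straight     27       18     4.5000
right        11       18     2.7222
The largest term is for straight: 4.500.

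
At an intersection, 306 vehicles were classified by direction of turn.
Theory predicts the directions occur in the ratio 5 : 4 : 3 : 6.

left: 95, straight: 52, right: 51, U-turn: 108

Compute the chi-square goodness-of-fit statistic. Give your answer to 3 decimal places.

Ratio total = 18. Expected counts: 306×5/18 = 85, 306×4/18 = 68, 306×3/18 = 51, 306×6/18 = 102.
χ² = (95−85)²/85 + (52−68)²/68 + (51−51)²/51 + (108−102)²/102
   = 1.1765 + 3.7647 + 0.0000 + 0.3529
Sum = 5.294

5.294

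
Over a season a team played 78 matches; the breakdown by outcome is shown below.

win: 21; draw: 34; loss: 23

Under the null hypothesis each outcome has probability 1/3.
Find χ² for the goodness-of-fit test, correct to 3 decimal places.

3.769

Expected count for each of the 3 categories: 78/3 = 26.
χ² = (21−26)²/26 + (34−26)²/26 + (23−26)²/26
   = 0.9615 + 2.4615 + 0.3462
Sum = 3.769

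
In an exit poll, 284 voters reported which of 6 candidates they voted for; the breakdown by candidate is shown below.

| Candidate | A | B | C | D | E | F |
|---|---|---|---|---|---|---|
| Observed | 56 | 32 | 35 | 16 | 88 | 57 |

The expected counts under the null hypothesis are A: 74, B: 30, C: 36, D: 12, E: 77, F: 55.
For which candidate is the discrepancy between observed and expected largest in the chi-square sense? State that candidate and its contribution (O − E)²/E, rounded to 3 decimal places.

A: (56 − 74)²/74 = 324/74 = 4.3784
B: (32 − 30)²/30 = 4/30 = 0.1333
C: (35 − 36)²/36 = 1/36 = 0.0278
D: (16 − 12)²/12 = 16/12 = 1.3333
E: (88 − 77)²/77 = 121/77 = 1.5714
F: (57 − 55)²/55 = 4/55 = 0.0727
The largest term is for A: 4.378.

A, 4.378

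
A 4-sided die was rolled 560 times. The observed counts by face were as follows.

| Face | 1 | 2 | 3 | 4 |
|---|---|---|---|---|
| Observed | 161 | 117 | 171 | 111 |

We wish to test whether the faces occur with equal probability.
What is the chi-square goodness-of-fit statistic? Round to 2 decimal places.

19.80

Expected count for each of the 4 categories: 560/4 = 140.
χ² = (161−140)²/140 + (117−140)²/140 + (171−140)²/140 + (111−140)²/140
   = 3.150 + 3.779 + 6.864 + 6.007
Sum = 19.80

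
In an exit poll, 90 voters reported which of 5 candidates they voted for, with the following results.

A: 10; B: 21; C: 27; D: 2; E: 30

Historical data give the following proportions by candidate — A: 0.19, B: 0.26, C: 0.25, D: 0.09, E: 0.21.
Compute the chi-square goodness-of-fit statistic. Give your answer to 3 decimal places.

15.207

Expected counts E_i = n·p_i: 90×0.19 = 17.1, 90×0.26 = 23.4, 90×0.25 = 22.5, 90×0.09 = 8.1, 90×0.21 = 18.9.
χ² = (10−17.1)²/17.1 + (21−23.4)²/23.4 + (27−22.5)²/22.5 + (2−8.1)²/8.1 + (30−18.9)²/18.9
   = 2.9480 + 0.2462 + 0.9000 + 4.5938 + 6.5190
Sum = 15.207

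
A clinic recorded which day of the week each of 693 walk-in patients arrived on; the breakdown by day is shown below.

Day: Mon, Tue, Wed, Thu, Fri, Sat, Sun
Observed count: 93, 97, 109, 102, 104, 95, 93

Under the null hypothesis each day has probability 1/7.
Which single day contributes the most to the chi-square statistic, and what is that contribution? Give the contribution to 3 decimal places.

Wed, 1.010

Under H₀ each category has probability 1/7, so each expected count is 693/7 = 99.
Mon: (93 − 99)²/99 = 36/99 = 0.3636
Tue: (97 − 99)²/99 = 4/99 = 0.0404
Wed: (109 − 99)²/99 = 100/99 = 1.0101
Thu: (102 − 99)²/99 = 9/99 = 0.0909
Fri: (104 − 99)²/99 = 25/99 = 0.2525
Sat: (95 − 99)²/99 = 16/99 = 0.1616
Sun: (93 − 99)²/99 = 36/99 = 0.3636
The largest term is for Wed: 1.010.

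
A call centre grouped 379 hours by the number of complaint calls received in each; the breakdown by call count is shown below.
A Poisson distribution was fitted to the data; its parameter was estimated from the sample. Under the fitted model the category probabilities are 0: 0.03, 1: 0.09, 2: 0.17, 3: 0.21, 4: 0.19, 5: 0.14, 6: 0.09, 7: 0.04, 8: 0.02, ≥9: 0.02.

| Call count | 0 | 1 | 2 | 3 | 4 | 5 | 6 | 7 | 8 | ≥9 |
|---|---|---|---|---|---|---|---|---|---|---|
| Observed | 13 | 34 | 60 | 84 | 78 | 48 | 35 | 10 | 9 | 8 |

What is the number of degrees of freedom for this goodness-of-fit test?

8

There are k = 10 categories and 1 parameter estimated from the data, so df = 10 − 1 − 1 = 8.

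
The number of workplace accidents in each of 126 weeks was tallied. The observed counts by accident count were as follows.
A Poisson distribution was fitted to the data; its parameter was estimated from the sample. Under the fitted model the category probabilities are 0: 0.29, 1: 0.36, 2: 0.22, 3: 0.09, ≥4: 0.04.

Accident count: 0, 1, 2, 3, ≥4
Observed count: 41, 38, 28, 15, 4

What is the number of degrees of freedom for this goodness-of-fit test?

There are k = 5 categories and 1 parameter estimated from the data, so df = 5 − 1 − 1 = 3.

3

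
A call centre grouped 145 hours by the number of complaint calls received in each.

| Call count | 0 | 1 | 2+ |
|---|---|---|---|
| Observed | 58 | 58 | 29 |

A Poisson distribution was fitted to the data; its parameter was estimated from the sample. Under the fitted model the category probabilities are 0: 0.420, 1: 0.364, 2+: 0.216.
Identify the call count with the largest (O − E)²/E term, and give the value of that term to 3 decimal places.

1, 0.516

Expected counts E_i = n·p_i: 145×0.420 = 60.9, 145×0.364 = 52.78, 145×0.216 = 31.32.
χ² = (58−60.9)²/60.9 + (58−52.78)²/52.78 + (29−31.32)²/31.32
   = 0.1381 + 0.5163 + 0.1719
The largest term is for 1: 0.516.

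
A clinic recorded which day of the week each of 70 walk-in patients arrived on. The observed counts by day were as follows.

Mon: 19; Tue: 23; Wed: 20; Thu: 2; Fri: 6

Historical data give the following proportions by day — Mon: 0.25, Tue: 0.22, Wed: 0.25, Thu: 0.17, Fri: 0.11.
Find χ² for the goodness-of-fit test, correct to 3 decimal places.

Expected counts E_i = n·p_i: 70×0.25 = 17.5, 70×0.22 = 15.4, 70×0.25 = 17.5, 70×0.17 = 11.9, 70×0.11 = 7.7.
Mon: (19 − 17.5)²/17.5 = 2.25/17.5 = 0.1286
Tue: (23 − 15.4)²/15.4 = 57.76/15.4 = 3.7506
Wed: (20 − 17.5)²/17.5 = 6.25/17.5 = 0.3571
Thu: (2 − 11.9)²/11.9 = 98.01/11.9 = 8.2361
Fri: (6 − 7.7)²/7.7 = 2.89/7.7 = 0.3753
Sum = 12.848

12.848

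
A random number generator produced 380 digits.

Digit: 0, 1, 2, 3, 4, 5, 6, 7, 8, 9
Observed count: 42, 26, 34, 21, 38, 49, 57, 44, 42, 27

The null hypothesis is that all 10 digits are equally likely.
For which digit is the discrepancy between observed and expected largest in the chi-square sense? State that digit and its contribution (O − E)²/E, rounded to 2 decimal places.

6, 9.50

Expected count for each of the 10 categories: 380/10 = 38.
cat         O        E   (O−E)²/E
0          42       38      0.421
1          26       38      3.789
2          34       38      0.421
3          21       38      7.605
4          38       38      0.000
5          49       38      3.184
6          57       38      9.500
7          44       38      0.947
8          42       38      0.421
9          27       38      3.184
The largest term is for 6: 9.50.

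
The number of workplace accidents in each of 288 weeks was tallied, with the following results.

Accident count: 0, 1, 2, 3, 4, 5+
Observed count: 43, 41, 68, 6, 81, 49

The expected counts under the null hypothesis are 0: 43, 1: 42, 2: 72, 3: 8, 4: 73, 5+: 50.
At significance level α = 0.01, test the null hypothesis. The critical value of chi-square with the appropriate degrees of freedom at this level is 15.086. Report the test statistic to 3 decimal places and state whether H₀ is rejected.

0: (43 − 43)²/43 = 0/43 = 0.0000
1: (41 − 42)²/42 = 1/42 = 0.0238
2: (68 − 72)²/72 = 16/72 = 0.2222
3: (6 − 8)²/8 = 4/8 = 0.5000
4: (81 − 73)²/73 = 64/73 = 0.8767
5+: (49 − 50)²/50 = 1/50 = 0.0200
Sum = 1.643
df = 5. Since 1.643 < 15.086, we do not reject H₀.

1.643; do not reject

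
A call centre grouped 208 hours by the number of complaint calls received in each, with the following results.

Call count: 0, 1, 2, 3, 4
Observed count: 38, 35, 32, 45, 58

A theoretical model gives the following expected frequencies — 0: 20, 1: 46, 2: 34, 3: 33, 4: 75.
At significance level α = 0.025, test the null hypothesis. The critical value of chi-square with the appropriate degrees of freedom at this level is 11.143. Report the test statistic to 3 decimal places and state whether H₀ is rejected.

cat         O        E   (O−E)²/E
0          38       20    16.2000
1          35       46     2.6304
2          32       34     0.1176
3          45       33     4.3636
4          58       75     3.8533
Sum = 27.165
df = 4. Since 27.165 > 11.143, we reject H₀.

27.165; reject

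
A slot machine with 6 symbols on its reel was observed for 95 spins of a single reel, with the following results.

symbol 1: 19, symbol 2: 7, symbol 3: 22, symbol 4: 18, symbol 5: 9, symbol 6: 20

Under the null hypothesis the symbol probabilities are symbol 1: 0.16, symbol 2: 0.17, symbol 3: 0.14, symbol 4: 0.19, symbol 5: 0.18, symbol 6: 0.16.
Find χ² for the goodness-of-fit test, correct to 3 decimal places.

Expected counts E_i = n·p_i: 95×0.16 = 15.2, 95×0.17 = 16.15, 95×0.14 = 13.3, 95×0.19 = 18.05, 95×0.18 = 17.1, 95×0.16 = 15.2.
cat           O        E   (O−E)²/E
symbol 1     19     15.2     0.9500
symbol 2      7    16.15     5.1841
symbol 3     22     13.3     5.6910
symbol 4     18    18.05     0.0001
symbol 5      9     17.1     3.8368
symbol 6     20     15.2     1.5158
Sum = 17.178

17.178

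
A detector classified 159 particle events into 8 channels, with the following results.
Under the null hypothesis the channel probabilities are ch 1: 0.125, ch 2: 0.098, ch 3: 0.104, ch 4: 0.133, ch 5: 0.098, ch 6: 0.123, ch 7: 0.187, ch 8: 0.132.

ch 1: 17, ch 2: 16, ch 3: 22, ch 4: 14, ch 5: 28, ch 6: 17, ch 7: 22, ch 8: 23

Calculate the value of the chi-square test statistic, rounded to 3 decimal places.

17.083

Expected counts E_i = n·p_i: 159×0.125 = 19.875, 159×0.098 = 15.582, 159×0.104 = 16.536, 159×0.133 = 21.147, 159×0.098 = 15.582, 159×0.123 = 19.557, 159×0.187 = 29.733, 159×0.132 = 20.988.
ch 1: (17 − 19.875)²/19.875 = 8.265625/19.875 = 0.4159
ch 2: (16 − 15.582)²/15.582 = 0.174724/15.582 = 0.0112
ch 3: (22 − 16.536)²/16.536 = 29.855296/16.536 = 1.8055
ch 4: (14 − 21.147)²/21.147 = 51.079609/21.147 = 2.4155
ch 5: (28 − 15.582)²/15.582 = 154.206724/15.582 = 9.8965
ch 6: (17 − 19.557)²/19.557 = 6.538249/19.557 = 0.3343
ch 7: (22 − 29.733)²/29.733 = 59.799289/29.733 = 2.0112
ch 8: (23 − 20.988)²/20.988 = 4.048144/20.988 = 0.1929
Sum = 17.083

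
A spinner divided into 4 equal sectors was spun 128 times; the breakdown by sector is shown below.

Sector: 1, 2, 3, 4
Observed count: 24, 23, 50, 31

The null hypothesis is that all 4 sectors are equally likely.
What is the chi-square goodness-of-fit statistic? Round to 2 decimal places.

Expected count for each of the 4 categories: 128/4 = 32.
χ² = (24−32)²/32 + (23−32)²/32 + (50−32)²/32 + (31−32)²/32
   = 2.000 + 2.531 + 10.125 + 0.031
Sum = 14.69

14.69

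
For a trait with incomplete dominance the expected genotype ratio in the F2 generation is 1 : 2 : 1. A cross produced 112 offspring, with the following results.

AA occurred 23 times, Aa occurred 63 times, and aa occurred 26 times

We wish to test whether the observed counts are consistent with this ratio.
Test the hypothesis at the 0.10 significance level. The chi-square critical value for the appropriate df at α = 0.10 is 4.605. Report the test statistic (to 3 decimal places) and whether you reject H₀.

1.911; do not reject

Ratio total = 4. Expected counts: 112×1/4 = 28, 112×2/4 = 56, 112×1/4 = 28.
χ² = (23−28)²/28 + (63−56)²/56 + (26−28)²/28
   = 0.8929 + 0.8750 + 0.1429
Sum = 1.911
df = 2. Since 1.911 < 4.605, we do not reject H₀.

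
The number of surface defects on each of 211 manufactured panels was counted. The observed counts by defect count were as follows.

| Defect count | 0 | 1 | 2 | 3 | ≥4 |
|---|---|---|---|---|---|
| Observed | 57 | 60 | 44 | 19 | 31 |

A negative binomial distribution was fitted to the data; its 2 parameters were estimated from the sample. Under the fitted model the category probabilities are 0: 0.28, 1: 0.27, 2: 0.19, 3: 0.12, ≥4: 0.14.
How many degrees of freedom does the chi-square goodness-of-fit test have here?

2

There are k = 5 categories and 2 parameters estimated from the data, so df = 5 − 1 − 2 = 2.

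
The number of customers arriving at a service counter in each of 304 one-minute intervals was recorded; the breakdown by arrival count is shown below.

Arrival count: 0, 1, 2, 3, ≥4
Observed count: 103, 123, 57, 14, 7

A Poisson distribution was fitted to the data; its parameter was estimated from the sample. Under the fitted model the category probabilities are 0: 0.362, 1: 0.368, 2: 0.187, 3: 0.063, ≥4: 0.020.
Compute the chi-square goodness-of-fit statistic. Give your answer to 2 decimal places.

3.08

Expected counts E_i = n·p_i: 304×0.362 = 110.048, 304×0.368 = 111.872, 304×0.187 = 56.848, 304×0.063 = 19.152, 304×0.020 = 6.08.
cat         O        E   (O−E)²/E
0         103  110.048      0.451
1         123  111.872      1.107
2          57   56.848      0.000
3          14   19.152      1.386
≥4          7     6.08      0.139
Sum = 3.08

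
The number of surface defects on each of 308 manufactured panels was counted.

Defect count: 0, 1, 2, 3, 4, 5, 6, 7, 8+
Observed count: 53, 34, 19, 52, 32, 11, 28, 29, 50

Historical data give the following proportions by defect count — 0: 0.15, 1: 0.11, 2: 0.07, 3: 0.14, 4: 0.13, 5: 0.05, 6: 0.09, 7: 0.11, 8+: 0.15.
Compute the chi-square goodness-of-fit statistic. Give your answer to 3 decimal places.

Expected counts E_i = n·p_i: 308×0.15 = 46.2, 308×0.11 = 33.88, 308×0.07 = 21.56, 308×0.14 = 43.12, 308×0.13 = 40.04, 308×0.05 = 15.4, 308×0.09 = 27.72, 308×0.11 = 33.88, 308×0.15 = 46.2.
0: (53 − 46.2)²/46.2 = 46.24/46.2 = 1.0009
1: (34 − 33.88)²/33.88 = 0.0144/33.88 = 0.0004
2: (19 − 21.56)²/21.56 = 6.5536/21.56 = 0.3040
3: (52 − 43.12)²/43.12 = 78.8544/43.12 = 1.8287
4: (32 − 40.04)²/40.04 = 64.6416/40.04 = 1.6144
5: (11 − 15.4)²/15.4 = 19.36/15.4 = 1.2571
6: (28 − 27.72)²/27.72 = 0.0784/27.72 = 0.0028
7: (29 − 33.88)²/33.88 = 23.8144/33.88 = 0.7029
8+: (50 − 46.2)²/46.2 = 14.44/46.2 = 0.3126
Sum = 7.024

7.024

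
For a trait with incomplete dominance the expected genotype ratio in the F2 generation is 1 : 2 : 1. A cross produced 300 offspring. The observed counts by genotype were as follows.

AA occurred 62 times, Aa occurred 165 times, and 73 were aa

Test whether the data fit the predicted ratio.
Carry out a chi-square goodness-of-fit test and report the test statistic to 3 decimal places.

3.807

Ratio total = 4. Expected counts: 300×1/4 = 75, 300×2/4 = 150, 300×1/4 = 75.
AA: (62 − 75)²/75 = 169/75 = 2.2533
Aa: (165 − 150)²/150 = 225/150 = 1.5000
aa: (73 − 75)²/75 = 4/75 = 0.0533
Sum = 3.807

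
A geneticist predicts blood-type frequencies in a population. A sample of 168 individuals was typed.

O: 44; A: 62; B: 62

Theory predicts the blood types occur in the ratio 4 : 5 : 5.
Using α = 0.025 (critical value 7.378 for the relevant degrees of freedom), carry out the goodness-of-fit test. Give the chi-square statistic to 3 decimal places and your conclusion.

Ratio total = 14. Expected counts: 168×4/14 = 48, 168×5/14 = 60, 168×5/14 = 60.
cat         O        E   (O−E)²/E
O          44       48     0.3333
A          62       60     0.0667
B          62       60     0.0667
Sum = 0.467
df = 2. Since 0.467 < 7.378, we do not reject H₀.

0.467; do not reject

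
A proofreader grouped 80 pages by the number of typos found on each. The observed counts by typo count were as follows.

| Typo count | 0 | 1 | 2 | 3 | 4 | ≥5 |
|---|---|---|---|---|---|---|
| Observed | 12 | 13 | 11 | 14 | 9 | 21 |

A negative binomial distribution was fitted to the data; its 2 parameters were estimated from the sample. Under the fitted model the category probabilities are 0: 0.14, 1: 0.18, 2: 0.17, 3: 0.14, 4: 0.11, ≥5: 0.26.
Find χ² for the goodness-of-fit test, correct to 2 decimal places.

1.40

Expected counts E_i = n·p_i: 80×0.14 = 11.2, 80×0.18 = 14.4, 80×0.17 = 13.6, 80×0.14 = 11.2, 80×0.11 = 8.8, 80×0.26 = 20.8.
cat         O        E   (O−E)²/E
0          12     11.2      0.057
1          13     14.4      0.136
2          11     13.6      0.497
3          14     11.2      0.700
4           9      8.8      0.005
≥5         21     20.8      0.002
Sum = 1.40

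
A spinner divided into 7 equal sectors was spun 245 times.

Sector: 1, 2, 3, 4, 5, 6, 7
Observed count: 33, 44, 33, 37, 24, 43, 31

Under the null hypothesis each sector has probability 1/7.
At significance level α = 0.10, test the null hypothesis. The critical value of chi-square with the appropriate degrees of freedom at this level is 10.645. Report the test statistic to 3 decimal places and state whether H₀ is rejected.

8.400; do not reject

Expected count for each of the 7 categories: 245/7 = 35.
1: (33 − 35)²/35 = 4/35 = 0.1143
2: (44 − 35)²/35 = 81/35 = 2.3143
3: (33 − 35)²/35 = 4/35 = 0.1143
4: (37 − 35)²/35 = 4/35 = 0.1143
5: (24 − 35)²/35 = 121/35 = 3.4571
6: (43 − 35)²/35 = 64/35 = 1.8286
7: (31 − 35)²/35 = 16/35 = 0.4571
Sum = 8.400
df = 6. Since 8.400 < 10.645, we do not reject H₀.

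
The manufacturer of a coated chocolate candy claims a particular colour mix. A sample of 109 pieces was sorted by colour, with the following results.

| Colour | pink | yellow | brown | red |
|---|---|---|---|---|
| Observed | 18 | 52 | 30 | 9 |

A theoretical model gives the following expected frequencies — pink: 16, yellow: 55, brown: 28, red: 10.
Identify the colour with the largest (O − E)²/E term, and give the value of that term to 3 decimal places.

pink, 0.250

cat         O        E   (O−E)²/E
pink       18       16     0.2500
yellow     52       55     0.1636
brown      30       28     0.1429
red         9       10     0.1000
The largest term is for pink: 0.250.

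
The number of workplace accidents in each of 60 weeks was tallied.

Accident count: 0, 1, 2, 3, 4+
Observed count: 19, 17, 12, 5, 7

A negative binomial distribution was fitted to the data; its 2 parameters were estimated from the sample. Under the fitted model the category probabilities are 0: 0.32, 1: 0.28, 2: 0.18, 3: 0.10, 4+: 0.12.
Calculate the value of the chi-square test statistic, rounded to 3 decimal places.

0.310

Expected counts E_i = n·p_i: 60×0.32 = 19.2, 60×0.28 = 16.8, 60×0.18 = 10.8, 60×0.10 = 6, 60×0.12 = 7.2.
cat         O        E   (O−E)²/E
0          19     19.2     0.0021
1          17     16.8     0.0024
2          12     10.8     0.1333
3           5        6     0.1667
4+          7      7.2     0.0056
Sum = 0.310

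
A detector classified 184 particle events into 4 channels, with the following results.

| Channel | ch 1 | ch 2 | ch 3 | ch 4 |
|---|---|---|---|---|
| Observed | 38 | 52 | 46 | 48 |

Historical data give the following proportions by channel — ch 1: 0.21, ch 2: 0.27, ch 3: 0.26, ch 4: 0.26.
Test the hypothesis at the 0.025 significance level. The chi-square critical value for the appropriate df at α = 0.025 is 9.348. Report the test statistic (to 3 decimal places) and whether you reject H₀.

Expected counts E_i = n·p_i: 184×0.21 = 38.64, 184×0.27 = 49.68, 184×0.26 = 47.84, 184×0.26 = 47.84.
cat         O        E   (O−E)²/E
ch 1       38    38.64     0.0106
ch 2       52    49.68     0.1083
ch 3       46    47.84     0.0708
ch 4       48    47.84     0.0005
Sum = 0.190
df = 3. Since 0.190 < 9.348, we do not reject H₀.

0.190; do not reject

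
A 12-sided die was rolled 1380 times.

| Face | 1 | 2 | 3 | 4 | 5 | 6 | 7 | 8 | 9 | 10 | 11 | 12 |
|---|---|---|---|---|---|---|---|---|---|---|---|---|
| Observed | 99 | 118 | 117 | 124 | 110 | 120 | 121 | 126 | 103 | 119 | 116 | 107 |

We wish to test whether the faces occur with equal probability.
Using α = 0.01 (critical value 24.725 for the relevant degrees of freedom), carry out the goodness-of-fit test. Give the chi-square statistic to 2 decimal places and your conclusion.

Under H₀ each category has probability 1/12, so each expected count is 1380/12 = 115.
cat         O        E   (O−E)²/E
1          99      115      2.226
2         118      115      0.078
3         117      115      0.035
4         124      115      0.704
5         110      115      0.217
6         120      115      0.217
7         121      115      0.313
8         126      115      1.052
9         103      115      1.252
10        119      115      0.139
11        116      115      0.009
12        107      115      0.557
Sum = 6.80
df = 11. Since 6.80 < 24.725, we do not reject H₀.

6.80; do not reject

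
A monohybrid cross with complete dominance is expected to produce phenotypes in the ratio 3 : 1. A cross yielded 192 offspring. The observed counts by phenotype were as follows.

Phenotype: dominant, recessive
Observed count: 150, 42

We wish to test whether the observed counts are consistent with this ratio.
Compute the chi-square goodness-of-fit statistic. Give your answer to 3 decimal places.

Ratio total = 4. Expected counts: 192×3/4 = 144, 192×1/4 = 48.
cat            O        E   (O−E)²/E
dominant     150      144     0.2500
recessive     42       48     0.7500
Sum = 1.000

1.000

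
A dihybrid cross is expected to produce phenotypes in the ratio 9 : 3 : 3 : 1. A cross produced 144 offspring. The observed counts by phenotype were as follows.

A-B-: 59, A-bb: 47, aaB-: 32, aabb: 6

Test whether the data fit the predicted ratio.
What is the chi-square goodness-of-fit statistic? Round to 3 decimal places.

Ratio total = 16. Expected counts: 144×9/16 = 81, 144×3/16 = 27, 144×3/16 = 27, 144×1/16 = 9.
χ² = (59−81)²/81 + (47−27)²/27 + (32−27)²/27 + (6−9)²/9
   = 5.9753 + 14.8148 + 0.9259 + 1.0000
Sum = 22.716

22.716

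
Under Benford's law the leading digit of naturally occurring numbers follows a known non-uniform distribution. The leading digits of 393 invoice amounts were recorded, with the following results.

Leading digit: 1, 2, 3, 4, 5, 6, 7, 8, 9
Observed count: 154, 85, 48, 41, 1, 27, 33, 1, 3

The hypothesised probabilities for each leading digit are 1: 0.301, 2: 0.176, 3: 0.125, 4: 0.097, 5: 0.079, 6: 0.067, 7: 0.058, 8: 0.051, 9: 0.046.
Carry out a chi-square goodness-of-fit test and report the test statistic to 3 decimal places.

Expected counts E_i = n·p_i: 393×0.301 = 118.293, 393×0.176 = 69.168, 393×0.125 = 49.125, 393×0.097 = 38.121, 393×0.079 = 31.047, 393×0.067 = 26.331, 393×0.058 = 22.794, 393×0.051 = 20.043, 393×0.046 = 18.078.
χ² = (154−118.293)²/118.293 + (85−69.168)²/69.168 + (48−49.125)²/49.125 + (41−38.121)²/38.121 + (1−31.047)²/31.047 + (27−26.331)²/26.331 + (33−22.794)²/22.794 + (1−20.043)²/20.043 + (3−18.078)²/18.078
   = 10.7782 + 3.6238 + 0.0258 + 0.2174 + 29.0792 + 0.0170 + 4.5697 + 18.0929 + 12.5758
Sum = 78.980

78.980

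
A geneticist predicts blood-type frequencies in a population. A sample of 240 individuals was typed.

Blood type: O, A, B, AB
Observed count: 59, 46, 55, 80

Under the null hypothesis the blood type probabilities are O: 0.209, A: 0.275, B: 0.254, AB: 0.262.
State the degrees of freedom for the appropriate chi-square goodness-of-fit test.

There are k = 4 categories and no parameters were estimated from the data, so df = 4 − 1 = 3.

3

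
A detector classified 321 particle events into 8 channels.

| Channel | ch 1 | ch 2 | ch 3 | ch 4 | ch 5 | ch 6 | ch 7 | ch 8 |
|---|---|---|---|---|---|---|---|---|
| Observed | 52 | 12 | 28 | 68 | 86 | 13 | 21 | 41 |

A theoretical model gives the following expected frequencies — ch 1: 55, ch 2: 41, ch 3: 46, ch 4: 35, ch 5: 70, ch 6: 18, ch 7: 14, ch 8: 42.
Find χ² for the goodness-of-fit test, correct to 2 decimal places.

χ² = (52−55)²/55 + (12−41)²/41 + (28−46)²/46 + (68−35)²/35 + (86−70)²/70 + (13−18)²/18 + (21−14)²/14 + (41−42)²/42
   = 0.164 + 20.512 + 7.043 + 31.114 + 3.657 + 1.389 + 3.500 + 0.024
Sum = 67.40

67.40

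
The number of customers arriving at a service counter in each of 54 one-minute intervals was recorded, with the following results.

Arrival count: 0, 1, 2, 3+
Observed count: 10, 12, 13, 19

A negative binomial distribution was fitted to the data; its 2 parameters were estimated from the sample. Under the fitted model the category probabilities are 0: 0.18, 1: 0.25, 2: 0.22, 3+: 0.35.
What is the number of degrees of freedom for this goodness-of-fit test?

There are k = 4 categories and 2 parameters estimated from the data, so df = 4 − 1 − 2 = 1.

1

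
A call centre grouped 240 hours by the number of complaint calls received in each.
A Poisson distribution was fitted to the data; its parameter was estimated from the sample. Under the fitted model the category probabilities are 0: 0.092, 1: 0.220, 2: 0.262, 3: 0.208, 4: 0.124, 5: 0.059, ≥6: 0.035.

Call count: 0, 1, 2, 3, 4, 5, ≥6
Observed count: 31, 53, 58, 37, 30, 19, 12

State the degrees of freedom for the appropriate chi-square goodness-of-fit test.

There are k = 7 categories and 1 parameter estimated from the data, so df = 7 − 1 − 1 = 5.

5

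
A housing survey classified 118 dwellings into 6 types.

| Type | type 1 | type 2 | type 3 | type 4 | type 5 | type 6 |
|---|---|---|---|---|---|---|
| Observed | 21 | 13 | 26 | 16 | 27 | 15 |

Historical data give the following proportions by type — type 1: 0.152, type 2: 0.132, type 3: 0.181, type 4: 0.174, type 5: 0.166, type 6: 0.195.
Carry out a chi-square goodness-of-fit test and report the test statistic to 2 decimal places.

8.55

Expected counts E_i = n·p_i: 118×0.152 = 17.936, 118×0.132 = 15.576, 118×0.181 = 21.358, 118×0.174 = 20.532, 118×0.166 = 19.588, 118×0.195 = 23.01.
type 1: (21 − 17.936)²/17.936 = 9.388096/17.936 = 0.523
type 2: (13 − 15.576)²/15.576 = 6.635776/15.576 = 0.426
type 3: (26 − 21.358)²/21.358 = 21.548164/21.358 = 1.009
type 4: (16 − 20.532)²/20.532 = 20.539024/20.532 = 1.000
type 5: (27 − 19.588)²/19.588 = 54.937744/19.588 = 2.805
type 6: (15 − 23.01)²/23.01 = 64.1601/23.01 = 2.788
Sum = 8.55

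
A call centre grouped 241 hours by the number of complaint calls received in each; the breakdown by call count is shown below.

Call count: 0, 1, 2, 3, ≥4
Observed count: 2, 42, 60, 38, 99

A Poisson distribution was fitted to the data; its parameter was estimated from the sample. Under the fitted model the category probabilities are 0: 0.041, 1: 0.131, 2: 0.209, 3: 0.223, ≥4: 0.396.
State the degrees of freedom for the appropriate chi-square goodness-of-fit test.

3

There are k = 5 categories and 1 parameter estimated from the data, so df = 5 − 1 − 1 = 3.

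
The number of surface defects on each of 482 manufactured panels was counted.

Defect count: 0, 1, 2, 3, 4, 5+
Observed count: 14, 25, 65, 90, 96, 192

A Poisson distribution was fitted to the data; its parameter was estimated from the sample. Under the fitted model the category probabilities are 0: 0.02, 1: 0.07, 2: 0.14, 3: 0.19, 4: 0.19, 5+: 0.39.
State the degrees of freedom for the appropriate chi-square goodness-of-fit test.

4

There are k = 6 categories and 1 parameter estimated from the data, so df = 6 − 1 − 1 = 4.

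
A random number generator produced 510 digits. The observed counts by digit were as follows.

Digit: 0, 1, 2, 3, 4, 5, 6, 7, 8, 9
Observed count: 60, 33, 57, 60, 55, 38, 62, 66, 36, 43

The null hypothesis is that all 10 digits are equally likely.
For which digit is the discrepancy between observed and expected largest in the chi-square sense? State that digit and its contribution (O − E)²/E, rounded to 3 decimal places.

1, 6.353

Under H₀ each category has probability 1/10, so each expected count is 510/10 = 51.
χ² = (60−51)²/51 + (33−51)²/51 + (57−51)²/51 + (60−51)²/51 + (55−51)²/51 + (38−51)²/51 + (62−51)²/51 + (66−51)²/51 + (36−51)²/51 + (43−51)²/51
   = 1.5882 + 6.3529 + 0.7059 + 1.5882 + 0.3137 + 3.3137 + 2.3725 + 4.4118 + 4.4118 + 1.2549
The largest term is for 1: 6.353.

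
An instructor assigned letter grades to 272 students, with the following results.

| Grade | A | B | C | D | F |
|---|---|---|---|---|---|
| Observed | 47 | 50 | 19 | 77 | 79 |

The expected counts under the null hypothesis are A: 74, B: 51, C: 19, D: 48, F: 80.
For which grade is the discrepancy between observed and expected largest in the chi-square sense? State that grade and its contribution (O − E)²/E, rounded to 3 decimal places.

A: (47 − 74)²/74 = 729/74 = 9.8514
B: (50 − 51)²/51 = 1/51 = 0.0196
C: (19 − 19)²/19 = 0/19 = 0.0000
D: (77 − 48)²/48 = 841/48 = 17.5208
F: (79 − 80)²/80 = 1/80 = 0.0125
The largest term is for D: 17.521.

D, 17.521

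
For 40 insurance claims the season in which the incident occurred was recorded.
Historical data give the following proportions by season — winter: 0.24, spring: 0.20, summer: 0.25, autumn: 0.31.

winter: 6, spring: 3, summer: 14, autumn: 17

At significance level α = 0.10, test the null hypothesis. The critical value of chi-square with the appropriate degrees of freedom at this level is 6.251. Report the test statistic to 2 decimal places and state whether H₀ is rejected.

Expected counts E_i = n·p_i: 40×0.24 = 9.6, 40×0.20 = 8, 40×0.25 = 10, 40×0.31 = 12.4.
χ² = (6−9.6)²/9.6 + (3−8)²/8 + (14−10)²/10 + (17−12.4)²/12.4
   = 1.350 + 3.125 + 1.600 + 1.706
Sum = 7.78
df = 3. Since 7.78 > 6.251, we reject H₀.

7.78; reject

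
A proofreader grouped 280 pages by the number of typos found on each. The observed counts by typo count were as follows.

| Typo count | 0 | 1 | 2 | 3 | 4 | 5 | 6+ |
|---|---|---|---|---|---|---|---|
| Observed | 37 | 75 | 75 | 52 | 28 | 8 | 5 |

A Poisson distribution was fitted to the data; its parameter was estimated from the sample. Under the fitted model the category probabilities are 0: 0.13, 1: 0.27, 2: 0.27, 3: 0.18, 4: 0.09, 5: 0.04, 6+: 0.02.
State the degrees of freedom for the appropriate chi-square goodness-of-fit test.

5

There are k = 7 categories and 1 parameter estimated from the data, so df = 7 − 1 − 1 = 5.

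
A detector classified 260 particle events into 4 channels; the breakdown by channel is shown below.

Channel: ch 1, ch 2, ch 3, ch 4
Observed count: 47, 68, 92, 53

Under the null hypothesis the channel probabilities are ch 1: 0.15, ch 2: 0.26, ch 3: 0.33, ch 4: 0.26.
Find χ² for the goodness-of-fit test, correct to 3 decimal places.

Expected counts E_i = n·p_i: 260×0.15 = 39, 260×0.26 = 67.6, 260×0.33 = 85.8, 260×0.26 = 67.6.
ch 1: (47 − 39)²/39 = 64/39 = 1.6410
ch 2: (68 − 67.6)²/67.6 = 0.16/67.6 = 0.0024
ch 3: (92 − 85.8)²/85.8 = 38.44/85.8 = 0.4480
ch 4: (53 − 67.6)²/67.6 = 213.16/67.6 = 3.1533
Sum = 5.245

5.245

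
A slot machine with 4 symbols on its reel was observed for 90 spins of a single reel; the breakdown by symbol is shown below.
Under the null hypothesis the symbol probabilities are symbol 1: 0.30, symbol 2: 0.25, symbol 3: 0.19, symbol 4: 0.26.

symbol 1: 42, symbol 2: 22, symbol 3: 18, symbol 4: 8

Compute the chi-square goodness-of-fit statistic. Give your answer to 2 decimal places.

18.53

Expected counts E_i = n·p_i: 90×0.30 = 27, 90×0.25 = 22.5, 90×0.19 = 17.1, 90×0.26 = 23.4.
χ² = (42−27)²/27 + (22−22.5)²/22.5 + (18−17.1)²/17.1 + (8−23.4)²/23.4
   = 8.333 + 0.011 + 0.047 + 10.135
Sum = 18.53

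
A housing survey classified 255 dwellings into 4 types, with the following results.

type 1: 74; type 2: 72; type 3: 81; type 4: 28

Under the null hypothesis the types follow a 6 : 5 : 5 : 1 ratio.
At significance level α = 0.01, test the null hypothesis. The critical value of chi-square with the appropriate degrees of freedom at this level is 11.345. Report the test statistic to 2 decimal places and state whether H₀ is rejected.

14.71; reject

Ratio total = 17. Expected counts: 255×6/17 = 90, 255×5/17 = 75, 255×5/17 = 75, 255×1/17 = 15.
χ² = (74−90)²/90 + (72−75)²/75 + (81−75)²/75 + (28−15)²/15
   = 2.844 + 0.120 + 0.480 + 11.267
Sum = 14.71
df = 3. Since 14.71 > 11.345, we reject H₀.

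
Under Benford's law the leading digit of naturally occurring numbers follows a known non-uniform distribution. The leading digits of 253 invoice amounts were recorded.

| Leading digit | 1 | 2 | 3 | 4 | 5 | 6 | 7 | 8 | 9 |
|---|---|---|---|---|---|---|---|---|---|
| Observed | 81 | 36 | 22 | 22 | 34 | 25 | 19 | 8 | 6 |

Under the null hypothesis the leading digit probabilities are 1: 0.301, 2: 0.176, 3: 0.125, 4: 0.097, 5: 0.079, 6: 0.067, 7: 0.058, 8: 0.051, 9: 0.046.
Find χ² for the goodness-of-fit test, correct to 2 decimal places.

24.65

Expected counts E_i = n·p_i: 253×0.301 = 76.153, 253×0.176 = 44.528, 253×0.125 = 31.625, 253×0.097 = 24.541, 253×0.079 = 19.987, 253×0.067 = 16.951, 253×0.058 = 14.674, 253×0.051 = 12.903, 253×0.046 = 11.638.
cat         O        E   (O−E)²/E
1          81   76.153      0.309
2          36   44.528      1.633
3          22   31.625      2.929
4          22   24.541      0.263
5          34   19.987      9.825
6          25   16.951      3.822
7          19   14.674      1.275
8           8   12.903      1.863
9           6   11.638      2.731
Sum = 24.65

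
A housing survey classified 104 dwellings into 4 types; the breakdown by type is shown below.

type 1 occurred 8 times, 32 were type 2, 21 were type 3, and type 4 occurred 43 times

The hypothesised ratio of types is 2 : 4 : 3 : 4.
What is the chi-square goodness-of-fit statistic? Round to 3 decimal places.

8.156

Ratio total = 13. Expected counts: 104×2/13 = 16, 104×4/13 = 32, 104×3/13 = 24, 104×4/13 = 32.
χ² = (8−16)²/16 + (32−32)²/32 + (21−24)²/24 + (43−32)²/32
   = 4.0000 + 0.0000 + 0.3750 + 3.7813
Sum = 8.156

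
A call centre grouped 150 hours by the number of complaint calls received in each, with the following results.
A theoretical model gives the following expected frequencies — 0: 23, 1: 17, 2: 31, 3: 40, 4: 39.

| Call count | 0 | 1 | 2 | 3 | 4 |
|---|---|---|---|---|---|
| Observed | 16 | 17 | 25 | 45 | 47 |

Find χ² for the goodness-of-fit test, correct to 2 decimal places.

cat         O        E   (O−E)²/E
0          16       23      2.130
1          17       17      0.000
2          25       31      1.161
3          45       40      0.625
4          47       39      1.641
Sum = 5.56

5.56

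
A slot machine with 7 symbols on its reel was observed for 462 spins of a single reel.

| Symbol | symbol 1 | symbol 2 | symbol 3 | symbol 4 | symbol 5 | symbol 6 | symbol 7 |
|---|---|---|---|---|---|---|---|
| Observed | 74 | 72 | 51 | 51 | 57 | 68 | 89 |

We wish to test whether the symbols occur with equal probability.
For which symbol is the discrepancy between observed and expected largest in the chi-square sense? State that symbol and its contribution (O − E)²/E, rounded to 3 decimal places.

Expected count for each of the 7 categories: 462/7 = 66.
χ² = (74−66)²/66 + (72−66)²/66 + (51−66)²/66 + (51−66)²/66 + (57−66)²/66 + (68−66)²/66 + (89−66)²/66
   = 0.9697 + 0.5455 + 3.4091 + 3.4091 + 1.2273 + 0.0606 + 8.0152
The largest term is for symbol 7: 8.015.

symbol 7, 8.015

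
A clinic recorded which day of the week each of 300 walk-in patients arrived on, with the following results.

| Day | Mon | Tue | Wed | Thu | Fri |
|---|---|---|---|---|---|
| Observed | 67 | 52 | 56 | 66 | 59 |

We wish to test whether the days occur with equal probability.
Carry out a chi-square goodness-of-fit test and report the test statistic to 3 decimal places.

Expected count for each of the 5 categories: 300/5 = 60.
Mon: (67 − 60)²/60 = 49/60 = 0.8167
Tue: (52 − 60)²/60 = 64/60 = 1.0667
Wed: (56 − 60)²/60 = 16/60 = 0.2667
Thu: (66 − 60)²/60 = 36/60 = 0.6000
Fri: (59 − 60)²/60 = 1/60 = 0.0167
Sum = 2.767

2.767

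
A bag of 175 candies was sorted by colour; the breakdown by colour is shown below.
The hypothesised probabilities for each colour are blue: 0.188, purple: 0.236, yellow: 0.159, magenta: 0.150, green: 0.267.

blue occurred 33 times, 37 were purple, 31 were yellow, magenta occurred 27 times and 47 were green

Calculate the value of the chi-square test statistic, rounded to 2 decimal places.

0.83

Expected counts E_i = n·p_i: 175×0.188 = 32.9, 175×0.236 = 41.3, 175×0.159 = 27.825, 175×0.150 = 26.25, 175×0.267 = 46.725.
cat          O        E   (O−E)²/E
blue        33     32.9      0.000
purple      37     41.3      0.448
yellow      31   27.825      0.362
magenta     27    26.25      0.021
green       47   46.725      0.002
Sum = 0.83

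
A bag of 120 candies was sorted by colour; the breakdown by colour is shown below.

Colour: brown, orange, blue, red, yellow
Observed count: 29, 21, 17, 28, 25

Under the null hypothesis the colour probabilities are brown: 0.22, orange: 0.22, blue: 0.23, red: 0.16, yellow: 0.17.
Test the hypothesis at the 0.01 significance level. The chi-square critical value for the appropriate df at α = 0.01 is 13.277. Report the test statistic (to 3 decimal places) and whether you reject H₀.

Expected counts E_i = n·p_i: 120×0.22 = 26.4, 120×0.22 = 26.4, 120×0.23 = 27.6, 120×0.16 = 19.2, 120×0.17 = 20.4.
brown: (29 − 26.4)²/26.4 = 6.76/26.4 = 0.2561
orange: (21 − 26.4)²/26.4 = 29.16/26.4 = 1.1045
blue: (17 − 27.6)²/27.6 = 112.36/27.6 = 4.0710
red: (28 − 19.2)²/19.2 = 77.44/19.2 = 4.0333
yellow: (25 − 20.4)²/20.4 = 21.16/20.4 = 1.0373
Sum = 10.502
df = 4. Since 10.502 < 13.277, we do not reject H₀.

10.502; do not reject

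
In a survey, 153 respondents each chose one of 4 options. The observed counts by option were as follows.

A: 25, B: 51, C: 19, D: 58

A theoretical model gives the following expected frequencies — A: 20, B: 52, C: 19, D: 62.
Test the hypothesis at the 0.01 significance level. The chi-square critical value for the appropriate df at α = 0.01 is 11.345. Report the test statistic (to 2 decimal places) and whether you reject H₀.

1.53; do not reject

χ² = (25−20)²/20 + (51−52)²/52 + (19−19)²/19 + (58−62)²/62
   = 1.250 + 0.019 + 0.000 + 0.258
Sum = 1.53
df = 3. Since 1.53 < 11.345, we do not reject H₀.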